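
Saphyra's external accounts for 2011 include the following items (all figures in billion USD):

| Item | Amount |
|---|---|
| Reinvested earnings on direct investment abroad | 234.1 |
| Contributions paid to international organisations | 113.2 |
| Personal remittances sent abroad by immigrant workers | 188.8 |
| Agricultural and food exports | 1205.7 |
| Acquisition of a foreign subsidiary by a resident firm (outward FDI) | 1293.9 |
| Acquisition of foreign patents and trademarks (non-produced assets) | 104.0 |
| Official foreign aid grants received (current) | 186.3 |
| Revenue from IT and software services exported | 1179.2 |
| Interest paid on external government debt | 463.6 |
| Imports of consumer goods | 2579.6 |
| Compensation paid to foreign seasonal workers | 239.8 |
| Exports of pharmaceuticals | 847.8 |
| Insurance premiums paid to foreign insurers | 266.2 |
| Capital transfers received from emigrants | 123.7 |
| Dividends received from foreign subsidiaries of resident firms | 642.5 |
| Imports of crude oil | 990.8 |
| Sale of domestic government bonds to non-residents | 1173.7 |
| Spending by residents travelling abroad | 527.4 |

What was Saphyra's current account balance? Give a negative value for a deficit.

-1073.8

Goods: -2579.6 + 847.8 + 1205.7 - 990.8 = -1516.9
Services: -266.2 + 1179.2 - 527.4 = 385.6
Primary income: -463.6 + 234.1 + 642.5 - 239.8 = 173.2
Secondary income: 186.3 - 188.8 - 113.2 = -115.7
Current account = (-1516.9) + 385.6 + 173.2 + (-115.7) = -1073.8
(Excluded from the current account — financial account: acquisition of a foreign subsidiary by a resident firm (outward FDI) 1293.9, sale of domestic government bonds to non-residents 1173.7; capital account: acquisition of foreign patents and trademarks (non-produced assets) 104.0, capital transfers received from emigrants 123.7.)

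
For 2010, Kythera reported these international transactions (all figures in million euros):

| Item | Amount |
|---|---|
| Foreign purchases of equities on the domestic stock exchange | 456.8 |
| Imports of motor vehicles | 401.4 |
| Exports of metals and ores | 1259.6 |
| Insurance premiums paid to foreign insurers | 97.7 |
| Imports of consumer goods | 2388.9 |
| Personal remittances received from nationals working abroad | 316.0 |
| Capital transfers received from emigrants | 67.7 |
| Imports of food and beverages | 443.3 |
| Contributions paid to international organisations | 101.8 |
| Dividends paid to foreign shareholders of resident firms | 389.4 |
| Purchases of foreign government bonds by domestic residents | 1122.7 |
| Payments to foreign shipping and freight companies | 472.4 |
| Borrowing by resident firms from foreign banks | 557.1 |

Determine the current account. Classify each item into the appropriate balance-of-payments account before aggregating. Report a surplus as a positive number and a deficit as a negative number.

-2719.3

Goods: -2388.9 - 401.4 + 1259.6 - 443.3 = -1974.0
Services: -97.7 - 472.4 = -570.1
Primary income: -389.4
Secondary income: 316.0 - 101.8 = 214.2
Current account = (-1974.0) + (-570.1) + (-389.4) + 214.2 = -2719.3
(Excluded from the current account — financial account: foreign purchases of equities on the domestic stock exchange 456.8, purchases of foreign government bonds by domestic residents 1122.7, borrowing by resident firms from foreign banks 557.1; capital account: capital transfers received from emigrants 67.7.)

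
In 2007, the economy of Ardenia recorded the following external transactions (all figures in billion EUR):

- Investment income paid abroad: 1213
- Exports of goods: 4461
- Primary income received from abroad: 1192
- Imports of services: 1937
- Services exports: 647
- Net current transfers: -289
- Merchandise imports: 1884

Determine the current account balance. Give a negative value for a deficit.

977

Goods balance = 4461 - 1884 = 2577
Services balance = 647 - 1937 = -1290
Trade balance (goods + services) = 2577 + (-1290) = 1287
Net primary income = 1192 - 1213 = -21
Net secondary income = -289
Current account = 1287 + (-21) + (-289) = 977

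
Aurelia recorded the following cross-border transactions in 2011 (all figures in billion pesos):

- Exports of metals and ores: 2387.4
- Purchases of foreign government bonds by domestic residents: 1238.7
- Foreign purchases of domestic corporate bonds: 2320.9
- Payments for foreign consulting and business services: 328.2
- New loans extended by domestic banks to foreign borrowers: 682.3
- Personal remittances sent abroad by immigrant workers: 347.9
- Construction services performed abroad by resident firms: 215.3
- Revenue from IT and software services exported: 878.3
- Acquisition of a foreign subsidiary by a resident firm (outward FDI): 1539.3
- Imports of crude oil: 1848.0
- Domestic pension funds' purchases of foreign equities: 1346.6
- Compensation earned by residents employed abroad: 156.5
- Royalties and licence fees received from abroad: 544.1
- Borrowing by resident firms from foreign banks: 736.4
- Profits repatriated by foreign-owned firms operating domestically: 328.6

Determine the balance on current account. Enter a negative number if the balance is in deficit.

Goods: 2387.4 - 1848.0 = 539.4
Services: 215.3 + 544.1 - 328.2 + 878.3 = 1309.5
Primary income: 156.5 - 328.6 = -172.1
Secondary income: -347.9
Current account = 539.4 + 1309.5 + (-172.1) + (-347.9) = 1328.9
(Excluded from the current account — financial account: purchases of foreign government bonds by domestic residents 1238.7, foreign purchases of domestic corporate bonds 2320.9, new loans extended by domestic banks to foreign borrowers 682.3, acquisition of a foreign subsidiary by a resident firm (outward FDI) 1539.3, domestic pension funds' purchases of foreign equities 1346.6, borrowing by resident firms from foreign banks 736.4.)

1328.9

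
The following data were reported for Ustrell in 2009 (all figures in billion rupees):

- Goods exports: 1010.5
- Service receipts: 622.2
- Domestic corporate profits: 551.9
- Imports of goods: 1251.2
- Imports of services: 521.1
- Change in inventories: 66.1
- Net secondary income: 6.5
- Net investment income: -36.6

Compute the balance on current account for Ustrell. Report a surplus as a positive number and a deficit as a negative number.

-169.7

Goods balance = 1010.5 - 1251.2 = -240.7
Services balance = 622.2 - 521.1 = 101.1
Trade balance (goods + services) = -240.7 + 101.1 = -139.6
Net primary income = -36.6
Net secondary income = 6.5
Current account = -139.6 + (-36.6) + 6.5 = -169.7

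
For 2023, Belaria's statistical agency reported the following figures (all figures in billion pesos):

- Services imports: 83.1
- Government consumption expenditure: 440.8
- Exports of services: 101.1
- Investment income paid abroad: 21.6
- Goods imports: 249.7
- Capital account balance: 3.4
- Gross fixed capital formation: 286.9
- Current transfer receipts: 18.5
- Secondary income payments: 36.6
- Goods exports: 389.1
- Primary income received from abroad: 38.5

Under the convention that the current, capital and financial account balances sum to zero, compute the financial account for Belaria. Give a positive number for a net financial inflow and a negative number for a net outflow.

Goods balance = 389.1 - 249.7 = 139.4
Services balance = 101.1 - 83.1 = 18.0
Trade balance (goods + services) = 139.4 + 18.0 = 157.4
Net primary income = 38.5 - 21.6 = 16.9
Net secondary income = 18.5 - 36.6 = -18.1
Current account = 157.4 + 16.9 + (-18.1) = 156.2
Financial account = -(156.2 + 3.4) = -159.6

-159.6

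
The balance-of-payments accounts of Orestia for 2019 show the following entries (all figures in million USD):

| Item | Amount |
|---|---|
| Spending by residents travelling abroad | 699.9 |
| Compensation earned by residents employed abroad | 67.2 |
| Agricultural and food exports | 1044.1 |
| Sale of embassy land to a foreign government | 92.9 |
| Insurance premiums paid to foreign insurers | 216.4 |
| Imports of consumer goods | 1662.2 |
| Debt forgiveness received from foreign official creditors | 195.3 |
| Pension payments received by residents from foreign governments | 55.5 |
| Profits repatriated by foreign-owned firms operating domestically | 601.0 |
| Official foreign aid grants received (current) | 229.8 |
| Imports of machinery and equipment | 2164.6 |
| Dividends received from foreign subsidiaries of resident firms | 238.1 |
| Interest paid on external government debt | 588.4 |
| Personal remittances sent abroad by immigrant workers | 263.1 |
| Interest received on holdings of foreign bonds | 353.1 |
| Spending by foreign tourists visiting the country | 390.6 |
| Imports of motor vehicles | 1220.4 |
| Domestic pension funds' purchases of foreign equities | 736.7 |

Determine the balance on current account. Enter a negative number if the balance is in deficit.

Goods: 1044.1 - 1220.4 - 2164.6 - 1662.2 = -4003.1
Services: -699.9 + 390.6 - 216.4 = -525.7
Primary income: 353.1 + 238.1 - 601.0 - 588.4 + 67.2 = -531.0
Secondary income: 55.5 + 229.8 - 263.1 = 22.2
Current account = (-4003.1) + (-525.7) + (-531.0) + 22.2 = -5037.6
(Excluded from the current account — capital account: sale of embassy land to a foreign government 92.9, debt forgiveness received from foreign official creditors 195.3; financial account: domestic pension funds' purchases of foreign equities 736.7.)

-5037.6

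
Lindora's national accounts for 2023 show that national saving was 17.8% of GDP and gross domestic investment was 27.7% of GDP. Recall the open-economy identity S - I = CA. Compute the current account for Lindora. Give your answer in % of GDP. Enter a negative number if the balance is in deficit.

-9.9

CA = S - I = 17.8 - 27.7 = -9.9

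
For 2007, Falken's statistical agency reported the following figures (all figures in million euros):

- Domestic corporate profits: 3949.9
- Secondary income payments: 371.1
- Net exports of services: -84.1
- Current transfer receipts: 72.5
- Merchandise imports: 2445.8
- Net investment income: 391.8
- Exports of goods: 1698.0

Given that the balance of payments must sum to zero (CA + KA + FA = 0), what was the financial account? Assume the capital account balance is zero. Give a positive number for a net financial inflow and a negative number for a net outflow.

Goods balance = 1698.0 - 2445.8 = -747.8
Services balance = -84.1
Trade balance (goods + services) = -747.8 + (-84.1) = -831.9
Net primary income = 391.8
Net secondary income = 72.5 - 371.1 = -298.6
Current account = -831.9 + 391.8 + (-298.6) = -738.7
Financial account = -(-738.7) = 738.7

738.7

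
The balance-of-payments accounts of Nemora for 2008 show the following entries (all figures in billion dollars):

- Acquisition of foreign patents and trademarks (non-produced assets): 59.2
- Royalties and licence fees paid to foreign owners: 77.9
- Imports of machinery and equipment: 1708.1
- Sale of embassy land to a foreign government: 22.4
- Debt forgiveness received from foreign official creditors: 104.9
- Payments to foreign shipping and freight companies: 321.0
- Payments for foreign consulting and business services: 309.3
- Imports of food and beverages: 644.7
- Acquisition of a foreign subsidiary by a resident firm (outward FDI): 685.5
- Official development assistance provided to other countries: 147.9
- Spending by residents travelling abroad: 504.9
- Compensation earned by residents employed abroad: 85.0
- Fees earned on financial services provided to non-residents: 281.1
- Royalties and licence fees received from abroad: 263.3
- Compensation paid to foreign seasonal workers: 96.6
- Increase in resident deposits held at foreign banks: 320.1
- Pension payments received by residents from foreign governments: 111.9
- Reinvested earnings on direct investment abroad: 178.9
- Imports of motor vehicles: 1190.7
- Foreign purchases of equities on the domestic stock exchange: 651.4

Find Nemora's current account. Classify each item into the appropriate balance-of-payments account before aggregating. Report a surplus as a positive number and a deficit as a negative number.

-4080.9

Goods: -1190.7 - 644.7 - 1708.1 = -3543.5
Services: 263.3 - 309.3 + 281.1 - 77.9 - 504.9 - 321.0 = -668.7
Primary income: -96.6 + 85.0 + 178.9 = 167.3
Secondary income: -147.9 + 111.9 = -36.0
Current account = (-3543.5) + (-668.7) + 167.3 + (-36.0) = -4080.9
(Excluded from the current account — capital account: acquisition of foreign patents and trademarks (non-produced assets) 59.2, sale of embassy land to a foreign government 22.4, debt forgiveness received from foreign official creditors 104.9; financial account: acquisition of a foreign subsidiary by a resident firm (outward FDI) 685.5, increase in resident deposits held at foreign banks 320.1, foreign purchases of equities on the domestic stock exchange 651.4.)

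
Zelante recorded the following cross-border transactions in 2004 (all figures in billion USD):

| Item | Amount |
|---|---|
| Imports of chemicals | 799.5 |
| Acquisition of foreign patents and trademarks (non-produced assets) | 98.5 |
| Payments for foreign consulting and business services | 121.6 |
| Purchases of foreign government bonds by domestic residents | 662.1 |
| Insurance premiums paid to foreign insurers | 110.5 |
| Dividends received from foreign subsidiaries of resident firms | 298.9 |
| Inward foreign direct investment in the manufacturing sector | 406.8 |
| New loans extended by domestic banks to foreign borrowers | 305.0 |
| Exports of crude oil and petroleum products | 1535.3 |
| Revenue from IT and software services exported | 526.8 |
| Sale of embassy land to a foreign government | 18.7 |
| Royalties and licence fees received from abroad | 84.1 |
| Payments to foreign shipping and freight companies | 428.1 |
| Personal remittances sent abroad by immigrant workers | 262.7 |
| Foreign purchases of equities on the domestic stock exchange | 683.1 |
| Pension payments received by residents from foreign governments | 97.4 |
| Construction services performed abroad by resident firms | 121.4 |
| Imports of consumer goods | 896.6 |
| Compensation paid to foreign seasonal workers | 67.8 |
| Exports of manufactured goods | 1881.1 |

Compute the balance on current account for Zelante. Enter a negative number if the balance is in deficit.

Goods: -896.6 - 799.5 + 1535.3 + 1881.1 = 1720.3
Services: -121.6 + 84.1 + 121.4 - 110.5 + 526.8 - 428.1 = 72.1
Primary income: 298.9 - 67.8 = 231.1
Secondary income: -262.7 + 97.4 = -165.3
Current account = 1720.3 + 72.1 + 231.1 + (-165.3) = 1858.2
(Excluded from the current account — capital account: acquisition of foreign patents and trademarks (non-produced assets) 98.5, sale of embassy land to a foreign government 18.7; financial account: purchases of foreign government bonds by domestic residents 662.1, inward foreign direct investment in the manufacturing sector 406.8, new loans extended by domestic banks to foreign borrowers 305.0, foreign purchases of equities on the domestic stock exchange 683.1.)

1858.2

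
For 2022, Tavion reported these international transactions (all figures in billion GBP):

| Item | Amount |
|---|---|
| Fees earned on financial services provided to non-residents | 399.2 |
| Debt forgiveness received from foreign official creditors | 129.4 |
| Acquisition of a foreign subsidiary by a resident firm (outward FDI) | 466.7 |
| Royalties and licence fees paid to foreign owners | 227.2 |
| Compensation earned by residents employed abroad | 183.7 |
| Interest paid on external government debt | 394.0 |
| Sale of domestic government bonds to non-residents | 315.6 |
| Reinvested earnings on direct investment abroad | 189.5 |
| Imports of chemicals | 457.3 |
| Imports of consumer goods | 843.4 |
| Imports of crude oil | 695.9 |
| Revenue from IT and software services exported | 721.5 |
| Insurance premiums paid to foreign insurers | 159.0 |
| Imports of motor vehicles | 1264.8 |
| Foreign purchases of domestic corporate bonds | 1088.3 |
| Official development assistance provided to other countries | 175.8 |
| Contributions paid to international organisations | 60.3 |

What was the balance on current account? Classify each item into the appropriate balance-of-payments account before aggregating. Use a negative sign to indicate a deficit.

-2783.8

Goods: -695.9 - 457.3 - 843.4 - 1264.8 = -3261.4
Services: 399.2 - 159.0 - 227.2 + 721.5 = 734.5
Primary income: 183.7 + 189.5 - 394.0 = -20.8
Secondary income: -175.8 - 60.3 = -236.1
Current account = (-3261.4) + 734.5 + (-20.8) + (-236.1) = -2783.8
(Excluded from the current account — capital account: debt forgiveness received from foreign official creditors 129.4; financial account: acquisition of a foreign subsidiary by a resident firm (outward FDI) 466.7, sale of domestic government bonds to non-residents 315.6, foreign purchases of domestic corporate bonds 1088.3.)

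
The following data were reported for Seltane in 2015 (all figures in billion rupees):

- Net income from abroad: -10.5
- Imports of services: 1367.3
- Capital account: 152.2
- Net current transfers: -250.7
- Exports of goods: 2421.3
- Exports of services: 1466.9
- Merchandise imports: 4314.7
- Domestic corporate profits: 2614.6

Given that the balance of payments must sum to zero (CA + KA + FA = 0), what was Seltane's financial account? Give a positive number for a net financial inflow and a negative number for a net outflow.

1902.8

Goods balance = 2421.3 - 4314.7 = -1893.4
Services balance = 1466.9 - 1367.3 = 99.6
Trade balance (goods + services) = -1893.4 + 99.6 = -1793.8
Net primary income = -10.5
Net secondary income = -250.7
Current account = -1793.8 + (-10.5) + (-250.7) = -2055.0
Financial account = -(-2055.0 + 152.2) = 1902.8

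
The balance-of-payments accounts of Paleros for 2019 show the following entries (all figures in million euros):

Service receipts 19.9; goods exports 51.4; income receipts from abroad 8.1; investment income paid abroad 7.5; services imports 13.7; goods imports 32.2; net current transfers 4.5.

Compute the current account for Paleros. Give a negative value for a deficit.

30.5

Goods balance = 51.4 - 32.2 = 19.2
Services balance = 19.9 - 13.7 = 6.2
Trade balance (goods + services) = 19.2 + 6.2 = 25.4
Net primary income = 8.1 - 7.5 = 0.6
Net secondary income = 4.5
Current account = 25.4 + 0.6 + 4.5 = 30.5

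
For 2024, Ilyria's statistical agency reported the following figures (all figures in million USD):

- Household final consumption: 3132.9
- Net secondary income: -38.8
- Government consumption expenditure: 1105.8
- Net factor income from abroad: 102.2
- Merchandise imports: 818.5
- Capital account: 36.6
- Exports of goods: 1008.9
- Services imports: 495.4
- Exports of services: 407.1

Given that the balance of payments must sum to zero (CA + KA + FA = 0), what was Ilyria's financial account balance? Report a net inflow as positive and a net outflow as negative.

-202.1

Goods balance = 1008.9 - 818.5 = 190.4
Services balance = 407.1 - 495.4 = -88.3
Trade balance (goods + services) = 190.4 + (-88.3) = 102.1
Net primary income = 102.2
Net secondary income = -38.8
Current account = 102.1 + 102.2 + (-38.8) = 165.5
Financial account = -(165.5 + 36.6) = -202.1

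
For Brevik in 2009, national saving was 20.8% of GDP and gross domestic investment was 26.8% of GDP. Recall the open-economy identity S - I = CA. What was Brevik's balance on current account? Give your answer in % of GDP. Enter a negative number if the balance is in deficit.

S - I = CA (net lending to the rest of the world).
CA = S - I = 20.8 - 26.8 = -6.0

-6.0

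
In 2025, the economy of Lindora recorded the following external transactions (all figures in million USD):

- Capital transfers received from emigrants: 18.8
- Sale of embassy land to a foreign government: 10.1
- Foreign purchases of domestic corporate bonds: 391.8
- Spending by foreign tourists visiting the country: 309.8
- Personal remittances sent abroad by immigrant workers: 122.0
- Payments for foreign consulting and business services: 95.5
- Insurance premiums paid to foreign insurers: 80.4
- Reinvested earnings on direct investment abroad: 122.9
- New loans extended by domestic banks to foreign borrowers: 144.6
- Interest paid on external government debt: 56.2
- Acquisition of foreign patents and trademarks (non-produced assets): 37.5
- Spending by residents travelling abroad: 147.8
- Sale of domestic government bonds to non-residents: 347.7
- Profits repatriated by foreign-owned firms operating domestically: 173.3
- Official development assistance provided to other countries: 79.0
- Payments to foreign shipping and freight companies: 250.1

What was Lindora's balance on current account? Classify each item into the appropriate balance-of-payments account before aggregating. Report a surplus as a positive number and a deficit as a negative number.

-571.6

Services: 309.8 - 147.8 - 80.4 - 95.5 - 250.1 = -264.0
Primary income: 122.9 - 173.3 - 56.2 = -106.6
Secondary income: -79.0 - 122.0 = -201.0
Current account = (-264.0) + (-106.6) + (-201.0) = -571.6
(Excluded from the current account — capital account: capital transfers received from emigrants 18.8, sale of embassy land to a foreign government 10.1, acquisition of foreign patents and trademarks (non-produced assets) 37.5; financial account: foreign purchases of domestic corporate bonds 391.8, new loans extended by domestic banks to foreign borrowers 144.6, sale of domestic government bonds to non-residents 347.7.)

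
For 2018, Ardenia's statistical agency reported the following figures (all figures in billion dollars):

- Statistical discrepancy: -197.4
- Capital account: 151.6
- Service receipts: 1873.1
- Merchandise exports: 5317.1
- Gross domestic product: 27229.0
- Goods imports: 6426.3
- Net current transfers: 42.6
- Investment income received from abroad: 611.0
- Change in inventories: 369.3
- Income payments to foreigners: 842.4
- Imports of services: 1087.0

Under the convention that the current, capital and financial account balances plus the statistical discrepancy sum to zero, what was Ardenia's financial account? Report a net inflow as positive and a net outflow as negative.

Goods balance = 5317.1 - 6426.3 = -1109.2
Services balance = 1873.1 - 1087.0 = 786.1
Trade balance (goods + services) = -1109.2 + 786.1 = -323.1
Net primary income = 611.0 - 842.4 = -231.4
Net secondary income = 42.6
Current account = -323.1 + (-231.4) + 42.6 = -511.9
Financial account = -(-511.9 + 151.6 + (-197.4)) = 557.7

557.7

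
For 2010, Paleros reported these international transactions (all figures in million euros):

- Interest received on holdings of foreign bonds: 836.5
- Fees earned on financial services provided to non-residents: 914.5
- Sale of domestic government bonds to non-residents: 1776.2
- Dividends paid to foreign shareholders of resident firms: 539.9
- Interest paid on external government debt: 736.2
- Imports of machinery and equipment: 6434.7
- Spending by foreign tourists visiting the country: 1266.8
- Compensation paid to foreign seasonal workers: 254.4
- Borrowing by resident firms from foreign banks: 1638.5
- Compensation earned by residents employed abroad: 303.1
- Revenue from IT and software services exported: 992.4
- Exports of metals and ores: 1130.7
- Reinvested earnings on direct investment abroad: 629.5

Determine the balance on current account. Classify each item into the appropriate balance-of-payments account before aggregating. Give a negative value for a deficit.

-1891.7

Goods: 1130.7 - 6434.7 = -5304.0
Services: 914.5 + 992.4 + 1266.8 = 3173.7
Primary income: -539.9 + 303.1 + 836.5 - 736.2 - 254.4 + 629.5 = 238.6
Current account = (-5304.0) + 3173.7 + 238.6 = -1891.7
(Excluded from the current account — financial account: sale of domestic government bonds to non-residents 1776.2, borrowing by resident firms from foreign banks 1638.5.)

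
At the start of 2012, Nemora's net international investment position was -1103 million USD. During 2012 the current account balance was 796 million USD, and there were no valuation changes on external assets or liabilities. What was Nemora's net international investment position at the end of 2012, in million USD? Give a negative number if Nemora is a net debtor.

-307

With no valuation effects, change in NIIP = current account = 796
End-of-year NIIP = -1103 + 796 = -307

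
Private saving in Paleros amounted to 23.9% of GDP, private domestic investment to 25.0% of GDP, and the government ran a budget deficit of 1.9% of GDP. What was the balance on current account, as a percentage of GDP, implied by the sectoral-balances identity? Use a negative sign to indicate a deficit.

-3.0

By the sectoral-balances identity, CA = (S_private - I) + (T - G).
Private balance = 23.9 - 25.0 = -1.1
Government balance (T - G) = -1.9
CA = -1.1 + (-1.9) = -3.0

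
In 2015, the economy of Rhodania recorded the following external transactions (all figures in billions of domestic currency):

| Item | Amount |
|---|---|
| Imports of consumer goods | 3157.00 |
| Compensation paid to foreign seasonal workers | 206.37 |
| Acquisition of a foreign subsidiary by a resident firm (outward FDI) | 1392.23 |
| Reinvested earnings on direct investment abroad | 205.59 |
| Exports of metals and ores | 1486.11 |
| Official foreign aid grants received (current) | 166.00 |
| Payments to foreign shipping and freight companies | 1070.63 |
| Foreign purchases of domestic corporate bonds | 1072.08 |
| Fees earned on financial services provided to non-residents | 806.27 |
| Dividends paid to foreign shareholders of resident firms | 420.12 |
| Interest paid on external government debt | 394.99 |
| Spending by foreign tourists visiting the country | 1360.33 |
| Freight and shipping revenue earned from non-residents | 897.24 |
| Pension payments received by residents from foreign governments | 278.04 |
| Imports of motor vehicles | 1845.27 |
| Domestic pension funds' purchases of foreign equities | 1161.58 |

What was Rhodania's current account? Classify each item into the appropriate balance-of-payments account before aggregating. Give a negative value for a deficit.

-1894.80

Goods: -1845.27 + 1486.11 - 3157.00 = -3516.16
Services: 806.27 - 1070.63 + 1360.33 + 897.24 = 1993.21
Primary income: -206.37 - 420.12 + 205.59 - 394.99 = -815.89
Secondary income: 278.04 + 166.00 = 444.04
Current account = (-3516.16) + 1993.21 + (-815.89) + 444.04 = -1894.80
(Excluded from the current account — financial account: acquisition of a foreign subsidiary by a resident firm (outward FDI) 1392.23, foreign purchases of domestic corporate bonds 1072.08, domestic pension funds' purchases of foreign equities 1161.58.)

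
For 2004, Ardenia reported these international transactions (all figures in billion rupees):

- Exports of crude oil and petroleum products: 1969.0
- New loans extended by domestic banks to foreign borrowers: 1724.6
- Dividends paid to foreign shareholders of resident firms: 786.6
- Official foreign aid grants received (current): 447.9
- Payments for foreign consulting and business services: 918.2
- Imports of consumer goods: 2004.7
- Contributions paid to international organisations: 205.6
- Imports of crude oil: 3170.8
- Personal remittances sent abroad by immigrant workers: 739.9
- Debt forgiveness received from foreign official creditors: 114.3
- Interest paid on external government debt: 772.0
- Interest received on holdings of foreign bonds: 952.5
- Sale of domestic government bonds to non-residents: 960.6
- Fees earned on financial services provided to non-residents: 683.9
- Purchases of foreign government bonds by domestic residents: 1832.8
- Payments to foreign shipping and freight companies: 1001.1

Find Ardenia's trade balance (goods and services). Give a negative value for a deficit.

-4441.9

Goods: -2004.7 - 3170.8 + 1969.0 = -3206.5
Services: 683.9 - 918.2 - 1001.1 = -1235.4
Trade balance = -3206.5 + (-1235.4) = -4441.9
(Excluded from the trade balance — financial account: new loans extended by domestic banks to foreign borrowers 1724.6, sale of domestic government bonds to non-residents 960.6, purchases of foreign government bonds by domestic residents 1832.8; primary income: dividends paid to foreign shareholders of resident firms 786.6, interest paid on external government debt 772.0, interest received on holdings of foreign bonds 952.5; secondary income: official foreign aid grants received (current) 447.9, contributions paid to international organisations 205.6, personal remittances sent abroad by immigrant workers 739.9; capital account: debt forgiveness received from foreign official creditors 114.3.)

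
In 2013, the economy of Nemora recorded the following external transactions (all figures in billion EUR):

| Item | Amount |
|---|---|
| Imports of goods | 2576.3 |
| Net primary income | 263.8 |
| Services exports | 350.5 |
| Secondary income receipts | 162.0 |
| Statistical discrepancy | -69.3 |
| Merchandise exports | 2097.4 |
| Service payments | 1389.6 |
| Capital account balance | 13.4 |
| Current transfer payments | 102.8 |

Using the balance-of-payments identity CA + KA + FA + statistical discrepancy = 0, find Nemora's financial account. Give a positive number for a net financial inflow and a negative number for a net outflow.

1250.9

Goods balance = 2097.4 - 2576.3 = -478.9
Services balance = 350.5 - 1389.6 = -1039.1
Trade balance (goods + services) = -478.9 + (-1039.1) = -1518.0
Net primary income = 263.8
Net secondary income = 162.0 - 102.8 = 59.2
Current account = -1518.0 + 263.8 + 59.2 = -1195.0
Financial account = -(-1195.0 + 13.4 + (-69.3)) = 1250.9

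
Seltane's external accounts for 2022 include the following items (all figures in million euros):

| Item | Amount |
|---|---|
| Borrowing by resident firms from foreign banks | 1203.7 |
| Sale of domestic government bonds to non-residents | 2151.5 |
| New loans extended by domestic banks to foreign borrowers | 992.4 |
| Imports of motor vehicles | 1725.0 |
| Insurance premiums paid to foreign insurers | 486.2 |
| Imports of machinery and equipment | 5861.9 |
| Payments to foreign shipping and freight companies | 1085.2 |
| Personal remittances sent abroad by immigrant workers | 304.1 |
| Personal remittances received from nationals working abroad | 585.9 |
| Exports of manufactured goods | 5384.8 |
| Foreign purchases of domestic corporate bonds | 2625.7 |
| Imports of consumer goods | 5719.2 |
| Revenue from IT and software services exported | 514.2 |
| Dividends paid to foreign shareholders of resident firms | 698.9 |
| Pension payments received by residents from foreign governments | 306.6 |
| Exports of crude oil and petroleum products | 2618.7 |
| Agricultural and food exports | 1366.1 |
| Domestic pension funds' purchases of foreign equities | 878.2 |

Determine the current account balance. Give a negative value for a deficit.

-5104.2

Goods: 2618.7 + 1366.1 - 5719.2 + 5384.8 - 5861.9 - 1725.0 = -3936.5
Services: -1085.2 + 514.2 - 486.2 = -1057.2
Primary income: -698.9
Secondary income: 585.9 + 306.6 - 304.1 = 588.4
Current account = (-3936.5) + (-1057.2) + (-698.9) + 588.4 = -5104.2
(Excluded from the current account — financial account: borrowing by resident firms from foreign banks 1203.7, sale of domestic government bonds to non-residents 2151.5, new loans extended by domestic banks to foreign borrowers 992.4, foreign purchases of domestic corporate bonds 2625.7, domestic pension funds' purchases of foreign equities 878.2.)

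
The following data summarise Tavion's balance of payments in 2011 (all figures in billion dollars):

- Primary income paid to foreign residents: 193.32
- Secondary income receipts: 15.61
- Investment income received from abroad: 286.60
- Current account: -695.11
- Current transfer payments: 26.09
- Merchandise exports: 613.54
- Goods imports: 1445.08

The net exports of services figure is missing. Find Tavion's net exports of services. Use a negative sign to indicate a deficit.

Current account = goods balance + services balance + net primary income + net secondary income
Sum of the known components = -748.74
Net exports of services = CA - (known components) = -695.11 - (-748.74) = 53.63

53.63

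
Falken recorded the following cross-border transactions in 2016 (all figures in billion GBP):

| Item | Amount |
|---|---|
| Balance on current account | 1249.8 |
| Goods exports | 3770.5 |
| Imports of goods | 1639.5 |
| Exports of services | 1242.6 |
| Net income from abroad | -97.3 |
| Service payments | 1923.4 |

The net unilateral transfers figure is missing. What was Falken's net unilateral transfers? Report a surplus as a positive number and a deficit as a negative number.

-103.1

Current account = goods balance + services balance + net primary income + net secondary income
Sum of the known components = 1352.9
Net unilateral transfers = CA - (known components) = 1249.8 - 1352.9 = -103.1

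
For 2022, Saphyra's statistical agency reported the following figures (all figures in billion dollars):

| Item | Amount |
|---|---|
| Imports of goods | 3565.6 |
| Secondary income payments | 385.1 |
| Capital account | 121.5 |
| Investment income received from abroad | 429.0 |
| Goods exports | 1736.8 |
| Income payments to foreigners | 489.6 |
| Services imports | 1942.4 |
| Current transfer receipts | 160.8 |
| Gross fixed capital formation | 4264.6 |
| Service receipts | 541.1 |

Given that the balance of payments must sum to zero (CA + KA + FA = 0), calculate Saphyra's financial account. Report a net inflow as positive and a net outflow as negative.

3393.5

Goods balance = 1736.8 - 3565.6 = -1828.8
Services balance = 541.1 - 1942.4 = -1401.3
Trade balance (goods + services) = -1828.8 + (-1401.3) = -3230.1
Net primary income = 429.0 - 489.6 = -60.6
Net secondary income = 160.8 - 385.1 = -224.3
Current account = -3230.1 + (-60.6) + (-224.3) = -3515.0
Financial account = -(-3515.0 + 121.5) = 3393.5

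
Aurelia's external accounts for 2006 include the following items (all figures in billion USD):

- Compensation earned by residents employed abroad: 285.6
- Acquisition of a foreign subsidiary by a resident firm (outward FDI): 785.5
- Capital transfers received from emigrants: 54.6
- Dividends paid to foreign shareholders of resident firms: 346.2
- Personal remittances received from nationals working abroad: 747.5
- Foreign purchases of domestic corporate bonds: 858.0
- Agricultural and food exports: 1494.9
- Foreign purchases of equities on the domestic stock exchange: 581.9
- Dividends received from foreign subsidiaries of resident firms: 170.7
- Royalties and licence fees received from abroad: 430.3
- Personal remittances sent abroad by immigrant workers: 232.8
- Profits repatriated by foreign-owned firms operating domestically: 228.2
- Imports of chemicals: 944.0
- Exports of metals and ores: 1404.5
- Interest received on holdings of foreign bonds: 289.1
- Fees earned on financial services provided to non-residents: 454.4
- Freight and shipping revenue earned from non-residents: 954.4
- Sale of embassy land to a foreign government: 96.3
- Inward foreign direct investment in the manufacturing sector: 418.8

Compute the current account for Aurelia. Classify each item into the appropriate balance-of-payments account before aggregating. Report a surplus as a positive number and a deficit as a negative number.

4480.2

Goods: 1404.5 + 1494.9 - 944.0 = 1955.4
Services: 454.4 + 954.4 + 430.3 = 1839.1
Primary income: 285.6 + 289.1 - 346.2 - 228.2 + 170.7 = 171.0
Secondary income: 747.5 - 232.8 = 514.7
Current account = 1955.4 + 1839.1 + 171.0 + 514.7 = 4480.2
(Excluded from the current account — financial account: acquisition of a foreign subsidiary by a resident firm (outward FDI) 785.5, foreign purchases of domestic corporate bonds 858.0, foreign purchases of equities on the domestic stock exchange 581.9, inward foreign direct investment in the manufacturing sector 418.8; capital account: capital transfers received from emigrants 54.6, sale of embassy land to a foreign government 96.3.)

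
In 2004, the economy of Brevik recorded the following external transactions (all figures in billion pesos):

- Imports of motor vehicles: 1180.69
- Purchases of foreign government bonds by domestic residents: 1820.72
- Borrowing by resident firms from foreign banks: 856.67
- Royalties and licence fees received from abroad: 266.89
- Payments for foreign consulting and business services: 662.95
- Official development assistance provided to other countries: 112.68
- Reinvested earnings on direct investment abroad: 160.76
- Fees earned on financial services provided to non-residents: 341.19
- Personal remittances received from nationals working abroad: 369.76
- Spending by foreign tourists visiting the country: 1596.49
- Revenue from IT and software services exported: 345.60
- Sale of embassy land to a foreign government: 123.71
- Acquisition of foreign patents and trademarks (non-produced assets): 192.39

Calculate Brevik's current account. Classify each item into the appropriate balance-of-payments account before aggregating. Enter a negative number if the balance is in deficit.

Goods: -1180.69
Services: 266.89 + 341.19 + 1596.49 - 662.95 + 345.60 = 1887.22
Primary income: 160.76
Secondary income: -112.68 + 369.76 = 257.08
Current account = (-1180.69) + 1887.22 + 160.76 + 257.08 = 1124.37
(Excluded from the current account — financial account: purchases of foreign government bonds by domestic residents 1820.72, borrowing by resident firms from foreign banks 856.67; capital account: sale of embassy land to a foreign government 123.71, acquisition of foreign patents and trademarks (non-produced assets) 192.39.)

1124.37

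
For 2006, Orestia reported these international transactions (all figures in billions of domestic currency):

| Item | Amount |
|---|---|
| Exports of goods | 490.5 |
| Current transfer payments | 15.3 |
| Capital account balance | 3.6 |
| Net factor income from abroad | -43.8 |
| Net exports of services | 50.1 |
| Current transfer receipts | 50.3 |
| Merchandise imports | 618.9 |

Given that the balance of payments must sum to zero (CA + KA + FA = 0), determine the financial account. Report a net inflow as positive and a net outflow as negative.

Goods balance = 490.5 - 618.9 = -128.4
Services balance = 50.1
Trade balance (goods + services) = -128.4 + 50.1 = -78.3
Net primary income = -43.8
Net secondary income = 50.3 - 15.3 = 35.0
Current account = -78.3 + (-43.8) + 35.0 = -87.1
Financial account = -(-87.1 + 3.6) = 83.5

83.5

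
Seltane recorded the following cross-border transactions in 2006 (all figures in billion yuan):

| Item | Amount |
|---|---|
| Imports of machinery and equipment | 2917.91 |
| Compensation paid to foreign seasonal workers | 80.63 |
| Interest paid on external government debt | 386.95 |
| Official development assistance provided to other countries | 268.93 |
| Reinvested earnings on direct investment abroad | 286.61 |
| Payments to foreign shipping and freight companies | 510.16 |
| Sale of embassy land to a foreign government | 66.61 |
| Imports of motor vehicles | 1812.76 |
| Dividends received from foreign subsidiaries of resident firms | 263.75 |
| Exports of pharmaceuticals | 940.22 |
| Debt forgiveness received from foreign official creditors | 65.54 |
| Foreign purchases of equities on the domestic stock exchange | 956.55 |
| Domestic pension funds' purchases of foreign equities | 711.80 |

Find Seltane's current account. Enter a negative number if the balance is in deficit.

Goods: -1812.76 - 2917.91 + 940.22 = -3790.45
Services: -510.16
Primary income: 263.75 - 386.95 + 286.61 - 80.63 = 82.78
Secondary income: -268.93
Current account = (-3790.45) + (-510.16) + 82.78 + (-268.93) = -4486.76
(Excluded from the current account — capital account: sale of embassy land to a foreign government 66.61, debt forgiveness received from foreign official creditors 65.54; financial account: foreign purchases of equities on the domestic stock exchange 956.55, domestic pension funds' purchases of foreign equities 711.80.)

-4486.76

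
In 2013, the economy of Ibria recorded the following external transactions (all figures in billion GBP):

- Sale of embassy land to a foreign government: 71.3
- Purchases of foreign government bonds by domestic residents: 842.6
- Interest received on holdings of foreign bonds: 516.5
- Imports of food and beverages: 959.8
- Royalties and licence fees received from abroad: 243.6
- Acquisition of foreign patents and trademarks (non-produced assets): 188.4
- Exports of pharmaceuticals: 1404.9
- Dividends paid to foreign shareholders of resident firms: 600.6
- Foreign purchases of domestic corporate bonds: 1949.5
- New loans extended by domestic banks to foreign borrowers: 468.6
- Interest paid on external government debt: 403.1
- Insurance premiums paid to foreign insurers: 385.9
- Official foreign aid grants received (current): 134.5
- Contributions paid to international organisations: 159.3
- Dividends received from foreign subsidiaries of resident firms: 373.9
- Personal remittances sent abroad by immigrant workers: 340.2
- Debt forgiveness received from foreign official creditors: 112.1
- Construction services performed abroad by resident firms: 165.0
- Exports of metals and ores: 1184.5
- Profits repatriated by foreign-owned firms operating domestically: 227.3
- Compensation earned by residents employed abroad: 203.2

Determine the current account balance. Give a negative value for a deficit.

1149.9

Goods: 1404.9 + 1184.5 - 959.8 = 1629.6
Services: -385.9 + 165.0 + 243.6 = 22.7
Primary income: 373.9 + 516.5 + 203.2 - 227.3 - 403.1 - 600.6 = -137.4
Secondary income: 134.5 - 159.3 - 340.2 = -365.0
Current account = 1629.6 + 22.7 + (-137.4) + (-365.0) = 1149.9
(Excluded from the current account — capital account: sale of embassy land to a foreign government 71.3, acquisition of foreign patents and trademarks (non-produced assets) 188.4, debt forgiveness received from foreign official creditors 112.1; financial account: purchases of foreign government bonds by domestic residents 842.6, foreign purchases of domestic corporate bonds 1949.5, new loans extended by domestic banks to foreign borrowers 468.6.)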